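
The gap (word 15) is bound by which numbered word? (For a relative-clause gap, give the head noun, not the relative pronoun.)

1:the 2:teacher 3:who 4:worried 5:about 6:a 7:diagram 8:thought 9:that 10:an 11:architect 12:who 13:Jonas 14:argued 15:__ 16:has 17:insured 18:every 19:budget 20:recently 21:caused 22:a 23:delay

The gap at 15 is the subject of "insured", inside a relative clause.
The relative pronoun is "who" (word 12); it is bound by the head noun immediately before it.
Its filler is the head noun "architect", at word 11.

11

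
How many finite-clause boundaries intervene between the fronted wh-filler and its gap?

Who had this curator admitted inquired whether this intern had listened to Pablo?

1

"who" is extracted from the subject of "inquired".
Boundaries crossed, outermost first: [Ø] — 1 in total.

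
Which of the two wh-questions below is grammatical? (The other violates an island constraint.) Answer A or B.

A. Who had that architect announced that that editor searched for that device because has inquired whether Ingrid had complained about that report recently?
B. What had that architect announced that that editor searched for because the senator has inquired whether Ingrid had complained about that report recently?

In A, the wh-phrase is extracted from inside an adjunct island (introduced by "because"), which blocks movement.
In B, the extraction path crosses only that-complement boundaries, which are transparent.
So B is grammatical.

B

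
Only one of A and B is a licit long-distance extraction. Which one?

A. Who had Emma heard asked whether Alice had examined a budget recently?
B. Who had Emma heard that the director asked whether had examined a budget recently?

A

In B, the wh-phrase is extracted from inside a wh-island (introduced by "whether"), which blocks movement.
In A, the extraction path crosses only that-complement boundaries, which are transparent.
So A is grammatical.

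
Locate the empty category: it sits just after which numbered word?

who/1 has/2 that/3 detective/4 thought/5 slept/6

5

The displaced element is "who" (word 1).
It is linked across 1 clause boundary (Ø).
It functions as the subject of "slept", so the gap sits immediately after word 5 ("thought").
Base order: That detective has thought who slept.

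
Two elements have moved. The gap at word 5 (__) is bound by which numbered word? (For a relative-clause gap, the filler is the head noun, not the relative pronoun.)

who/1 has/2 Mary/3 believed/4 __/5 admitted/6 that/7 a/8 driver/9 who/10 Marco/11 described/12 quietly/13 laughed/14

The marked gap is the subject of "admitted".
Its filler is the fronted wh-phrase "who", at word 1.
(The other dependency links word 9 to a gap after word 12.)

1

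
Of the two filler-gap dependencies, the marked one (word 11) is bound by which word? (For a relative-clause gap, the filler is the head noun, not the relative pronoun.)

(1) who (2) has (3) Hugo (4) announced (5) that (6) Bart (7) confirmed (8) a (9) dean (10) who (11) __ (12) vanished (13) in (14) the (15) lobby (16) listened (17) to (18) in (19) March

The marked gap is inside the relative clause, the subject of "vanished".
Its filler is the head noun "dean" (via "who"), at word 9.
(The other dependency links word 1 to a gap after word 17.)

9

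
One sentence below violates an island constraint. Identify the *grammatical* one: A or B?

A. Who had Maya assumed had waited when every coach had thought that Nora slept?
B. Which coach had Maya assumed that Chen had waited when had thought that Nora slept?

A

In B, the wh-phrase is extracted from inside an adjunct island (introduced by "when"), which blocks movement.
In A, the extraction path crosses only that-complement boundaries, which are transparent.
So A is grammatical.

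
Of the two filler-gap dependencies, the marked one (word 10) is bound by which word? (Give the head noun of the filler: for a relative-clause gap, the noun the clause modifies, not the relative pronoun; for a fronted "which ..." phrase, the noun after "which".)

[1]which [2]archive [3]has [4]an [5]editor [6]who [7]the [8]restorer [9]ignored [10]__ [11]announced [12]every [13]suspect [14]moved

5

The marked gap is inside the relative clause, the direct object of "ignored".
Its filler is the head noun "editor" (via "who"), at word 5.
(The other dependency links word 2 to a gap after word 14.)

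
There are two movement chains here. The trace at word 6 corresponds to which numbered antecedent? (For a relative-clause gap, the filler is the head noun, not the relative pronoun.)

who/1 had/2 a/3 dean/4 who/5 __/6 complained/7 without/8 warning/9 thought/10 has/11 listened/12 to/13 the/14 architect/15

The marked gap is inside the relative clause, the subject of "complained".
Its filler is the head noun "dean" (via "who"), at word 4.
(The other dependency links word 1 to a gap after word 10.)

4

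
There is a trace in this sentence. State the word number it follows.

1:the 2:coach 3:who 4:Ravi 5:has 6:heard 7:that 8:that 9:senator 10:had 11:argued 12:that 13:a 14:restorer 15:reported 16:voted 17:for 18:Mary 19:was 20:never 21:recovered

The displaced element is "the coach" (word 2).
It is linked across 3 clause boundaries (that → that → Ø).
It functions as the subject of "voted", so the gap sits immediately after word 15 ("reported").
Base order: Ravi has heard that that senator had argued that a restorer reported the coach voted for Mary.

15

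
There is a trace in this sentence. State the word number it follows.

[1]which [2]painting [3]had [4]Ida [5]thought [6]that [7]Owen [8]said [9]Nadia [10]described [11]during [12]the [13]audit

10

The displaced element is "which painting" (word 2).
It is linked across 2 clause boundaries (that → Ø).
It functions as the direct object of "described", so the gap sits immediately after word 10 ("described").
Base order: Ida had thought that Owen said Nadia described which painting during the audit.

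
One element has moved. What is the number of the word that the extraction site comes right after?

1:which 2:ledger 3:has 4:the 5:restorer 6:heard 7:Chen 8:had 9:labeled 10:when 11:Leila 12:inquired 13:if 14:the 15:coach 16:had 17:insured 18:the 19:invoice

9

The displaced element is "which ledger" (word 2).
It is linked across 1 clause boundary (Ø).
It functions as the direct object of "labeled", so the gap sits immediately after word 9 ("labeled").
Base order: The restorer has heard Chen had labeled which ledger when Leila inquired if the coach had insured the invoice.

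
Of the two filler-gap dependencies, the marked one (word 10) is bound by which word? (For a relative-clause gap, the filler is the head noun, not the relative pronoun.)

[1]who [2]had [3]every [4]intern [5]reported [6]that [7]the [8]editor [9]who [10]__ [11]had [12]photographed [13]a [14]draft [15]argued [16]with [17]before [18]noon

The marked gap is inside the relative clause, the subject of "photographed".
Its filler is the head noun "editor" (via "who"), at word 8.
(The other dependency links word 1 to a gap after word 16.)

8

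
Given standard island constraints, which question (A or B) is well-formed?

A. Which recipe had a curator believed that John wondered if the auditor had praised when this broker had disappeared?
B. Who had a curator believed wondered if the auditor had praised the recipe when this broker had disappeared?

B

In A, the wh-phrase is extracted from inside a wh-island (introduced by "if"), which blocks movement.
In B, the extraction path crosses only that-complement boundaries, which are transparent.
So B is grammatical.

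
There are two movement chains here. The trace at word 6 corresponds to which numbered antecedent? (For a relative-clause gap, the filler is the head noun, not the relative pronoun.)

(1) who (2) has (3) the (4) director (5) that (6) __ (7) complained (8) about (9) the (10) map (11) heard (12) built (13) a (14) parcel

4

The marked gap is inside the relative clause, the subject of "complained".
Its filler is the head noun "director" (via "that"), at word 4.
(The other dependency links word 1 to a gap after word 11.)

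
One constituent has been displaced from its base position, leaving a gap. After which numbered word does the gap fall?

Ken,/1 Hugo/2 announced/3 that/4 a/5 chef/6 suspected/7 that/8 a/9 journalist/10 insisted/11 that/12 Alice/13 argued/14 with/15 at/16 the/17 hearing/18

The displaced element is "Ken" (word 1).
It is linked across 3 clause boundaries (that → that → that).
It functions as the object of the preposition "with" of "argued", so the gap sits immediately after word 15 ("with").
Base order: Hugo announced that a chef suspected that a journalist insisted that Alice argued with Ken at the hearing.

15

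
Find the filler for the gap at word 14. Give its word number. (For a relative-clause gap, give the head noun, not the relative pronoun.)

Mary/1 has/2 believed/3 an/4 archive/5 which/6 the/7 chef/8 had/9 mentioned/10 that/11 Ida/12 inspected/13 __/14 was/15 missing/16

The gap at 14 is the object of "inspected", inside a relative clause.
The relative pronoun is "which" (word 6); it is bound by the head noun immediately before it.
Its filler is the head noun "archive", at word 5.

5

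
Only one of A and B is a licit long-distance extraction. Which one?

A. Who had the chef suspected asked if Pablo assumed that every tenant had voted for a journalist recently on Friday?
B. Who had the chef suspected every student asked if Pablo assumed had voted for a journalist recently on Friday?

In B, the wh-phrase is extracted from inside a wh-island (introduced by "if"), which blocks movement.
In A, the extraction path crosses only that-complement boundaries, which are transparent.
So A is grammatical.

A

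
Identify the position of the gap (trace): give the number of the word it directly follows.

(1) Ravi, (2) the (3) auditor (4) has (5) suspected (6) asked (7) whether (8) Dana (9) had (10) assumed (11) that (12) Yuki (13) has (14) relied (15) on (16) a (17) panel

The displaced element is "Ravi" (word 1).
It is linked across 1 clause boundary (Ø).
It functions as the subject of "asked", so the gap sits immediately after word 5 ("suspected").
Base order: The auditor has suspected that Ravi asked whether Dana had assumed that Yuki has relied on a panel.

5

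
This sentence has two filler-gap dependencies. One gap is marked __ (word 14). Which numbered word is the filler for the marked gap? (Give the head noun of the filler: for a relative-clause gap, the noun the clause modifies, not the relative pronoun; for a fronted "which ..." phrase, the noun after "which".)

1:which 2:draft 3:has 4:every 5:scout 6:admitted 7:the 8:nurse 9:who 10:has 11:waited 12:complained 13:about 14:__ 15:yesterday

2

The marked gap is the object of the preposition "about" of "complained".
Its filler is the fronted wh-phrase "which draft", at word 2.
(The other dependency links word 8 to a gap after word 9.)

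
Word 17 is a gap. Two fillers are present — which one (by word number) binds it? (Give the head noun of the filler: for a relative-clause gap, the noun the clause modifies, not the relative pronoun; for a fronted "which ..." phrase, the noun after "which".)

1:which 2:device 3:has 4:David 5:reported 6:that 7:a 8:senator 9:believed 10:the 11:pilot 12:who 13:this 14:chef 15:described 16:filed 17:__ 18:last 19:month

2

The marked gap is the direct object of "filed".
Its filler is the fronted wh-phrase "which device", at word 2.
(The other dependency links word 11 to a gap after word 15.)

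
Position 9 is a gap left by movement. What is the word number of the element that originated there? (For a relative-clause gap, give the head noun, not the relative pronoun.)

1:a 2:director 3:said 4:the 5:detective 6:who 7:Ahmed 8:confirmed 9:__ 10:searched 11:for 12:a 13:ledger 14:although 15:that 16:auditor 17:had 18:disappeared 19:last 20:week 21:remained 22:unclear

5

The gap at 9 is the subject of "searched", inside a relative clause.
The relative pronoun is "who" (word 6); it is bound by the head noun immediately before it.
Its filler is the head noun "detective", at word 5.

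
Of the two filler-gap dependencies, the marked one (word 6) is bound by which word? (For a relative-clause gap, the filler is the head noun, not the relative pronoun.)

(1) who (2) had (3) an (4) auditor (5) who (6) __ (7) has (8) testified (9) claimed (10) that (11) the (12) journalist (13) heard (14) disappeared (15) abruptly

The marked gap is inside the relative clause, the subject of "testified".
Its filler is the head noun "auditor" (via "who"), at word 4.
(The other dependency links word 1 to a gap after word 13.)

4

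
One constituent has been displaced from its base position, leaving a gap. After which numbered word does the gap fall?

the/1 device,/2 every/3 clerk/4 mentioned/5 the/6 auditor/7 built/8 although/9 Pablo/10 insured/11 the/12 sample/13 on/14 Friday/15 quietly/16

The displaced element is "the device" (word 2).
It is linked across 1 clause boundary (Ø).
It functions as the direct object of "built", so the gap sits immediately after word 8 ("built").
Base order: Every clerk mentioned the auditor built the device although Pablo insured the sample on Friday quietly.

8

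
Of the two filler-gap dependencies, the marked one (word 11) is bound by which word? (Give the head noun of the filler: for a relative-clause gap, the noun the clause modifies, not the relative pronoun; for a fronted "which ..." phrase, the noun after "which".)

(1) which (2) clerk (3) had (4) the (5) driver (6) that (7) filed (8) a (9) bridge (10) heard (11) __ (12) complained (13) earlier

The marked gap is the subject of "complained".
Its filler is the fronted wh-phrase "which clerk", at word 2.
(The other dependency links word 5 to a gap after word 6.)

2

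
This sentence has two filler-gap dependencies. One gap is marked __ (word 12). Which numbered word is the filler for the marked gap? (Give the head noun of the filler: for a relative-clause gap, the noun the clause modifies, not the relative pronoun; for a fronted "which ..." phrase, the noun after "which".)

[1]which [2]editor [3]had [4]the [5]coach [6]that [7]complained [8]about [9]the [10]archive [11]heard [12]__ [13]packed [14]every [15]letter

2

The marked gap is the subject of "packed".
Its filler is the fronted wh-phrase "which editor", at word 2.
(The other dependency links word 5 to a gap after word 6.)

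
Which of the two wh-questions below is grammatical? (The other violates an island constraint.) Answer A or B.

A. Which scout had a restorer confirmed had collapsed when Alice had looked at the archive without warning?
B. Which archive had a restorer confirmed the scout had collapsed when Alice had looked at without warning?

In B, the wh-phrase is extracted from inside an adjunct island (introduced by "when"), which blocks movement.
In A, the extraction path crosses only that-complement boundaries, which are transparent.
So A is grammatical.

A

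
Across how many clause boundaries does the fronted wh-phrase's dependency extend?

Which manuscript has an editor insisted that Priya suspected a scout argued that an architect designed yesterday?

"which manuscript" is extracted from the object of "designed".
Boundaries crossed, outermost first: [that], [Ø], [that] — 3 in total.

3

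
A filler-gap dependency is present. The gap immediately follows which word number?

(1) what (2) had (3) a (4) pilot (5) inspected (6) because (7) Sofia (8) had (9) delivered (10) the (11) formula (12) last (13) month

The displaced element is "what" (word 1).
It functions as the direct object of "inspected", so the gap sits immediately after word 5 ("inspected").
Base order: A pilot had inspected what because Sofia had delivered the formula last month.

5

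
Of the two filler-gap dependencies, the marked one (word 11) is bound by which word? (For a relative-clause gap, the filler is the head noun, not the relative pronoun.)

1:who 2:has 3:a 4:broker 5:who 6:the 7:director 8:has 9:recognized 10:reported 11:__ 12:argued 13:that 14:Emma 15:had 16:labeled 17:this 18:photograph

The marked gap is the subject of "argued".
Its filler is the fronted wh-phrase "who", at word 1.
(The other dependency links word 4 to a gap after word 9.)

1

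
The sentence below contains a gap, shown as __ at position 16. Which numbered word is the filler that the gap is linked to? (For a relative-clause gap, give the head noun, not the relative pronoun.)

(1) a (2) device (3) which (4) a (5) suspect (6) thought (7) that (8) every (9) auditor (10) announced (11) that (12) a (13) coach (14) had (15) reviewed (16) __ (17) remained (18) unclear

The gap at 16 is the object of "reviewed", inside a relative clause.
The relative pronoun is "which" (word 3); it is bound by the head noun immediately before it.
Its filler is the head noun "device", at word 2.

2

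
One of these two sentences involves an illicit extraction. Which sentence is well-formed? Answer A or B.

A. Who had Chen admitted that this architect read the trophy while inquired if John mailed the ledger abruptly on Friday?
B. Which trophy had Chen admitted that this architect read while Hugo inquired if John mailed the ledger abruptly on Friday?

B

In A, the wh-phrase is extracted from inside an adjunct island (introduced by "while"), which blocks movement.
In B, the extraction path crosses only that-complement boundaries, which are transparent.
So B is grammatical.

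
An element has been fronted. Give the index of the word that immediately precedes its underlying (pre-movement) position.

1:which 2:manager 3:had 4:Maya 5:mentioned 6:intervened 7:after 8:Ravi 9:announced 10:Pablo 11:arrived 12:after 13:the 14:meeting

The displaced element is "which manager" (word 2).
It is linked across 1 clause boundary (Ø).
It functions as the subject of "intervened", so the gap sits immediately after word 5 ("mentioned").
Base order: Maya had mentioned that which manager intervened after Ravi announced Pablo arrived after the meeting.

5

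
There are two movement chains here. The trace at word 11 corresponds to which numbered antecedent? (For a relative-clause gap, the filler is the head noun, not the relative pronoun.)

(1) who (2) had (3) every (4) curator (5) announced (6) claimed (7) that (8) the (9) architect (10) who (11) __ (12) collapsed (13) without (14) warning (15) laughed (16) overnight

The marked gap is inside the relative clause, the subject of "collapsed".
Its filler is the head noun "architect" (via "who"), at word 9.
(The other dependency links word 1 to a gap after word 5.)

9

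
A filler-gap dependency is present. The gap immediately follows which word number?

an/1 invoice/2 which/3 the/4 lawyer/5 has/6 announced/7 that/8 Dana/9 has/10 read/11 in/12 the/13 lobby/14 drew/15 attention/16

11

The displaced element is "an invoice" (word 2).
It is linked across 1 clause boundary (that).
It functions as the direct object of "read", so the gap sits immediately after word 11 ("read").
Base order: The lawyer has announced that Dana has read an invoice in the lobby.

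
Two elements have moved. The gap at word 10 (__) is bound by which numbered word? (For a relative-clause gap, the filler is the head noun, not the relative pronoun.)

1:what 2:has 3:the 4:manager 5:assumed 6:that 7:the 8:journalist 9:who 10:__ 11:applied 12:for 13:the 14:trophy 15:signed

8

The marked gap is inside the relative clause, the subject of "applied".
Its filler is the head noun "journalist" (via "who"), at word 8.
(The other dependency links word 1 to a gap after word 15.)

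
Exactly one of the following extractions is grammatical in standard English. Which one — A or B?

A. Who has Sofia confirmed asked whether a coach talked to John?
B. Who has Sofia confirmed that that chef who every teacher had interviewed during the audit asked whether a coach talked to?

In B, the wh-phrase is extracted from inside a wh-island (introduced by "whether"), which blocks movement.
In A, the extraction path crosses only that-complement boundaries, which are transparent.
So A is grammatical.

A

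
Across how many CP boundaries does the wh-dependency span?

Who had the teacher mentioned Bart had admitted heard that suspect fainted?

2

"who" is extracted from the subject of "heard".
Boundaries crossed, outermost first: [Ø], [Ø] — 2 in total.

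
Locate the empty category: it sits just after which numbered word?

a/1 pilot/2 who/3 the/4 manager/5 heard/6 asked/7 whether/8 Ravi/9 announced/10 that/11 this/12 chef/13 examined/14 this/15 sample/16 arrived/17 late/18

6

The displaced element is "a pilot" (word 2).
It is linked across 1 clause boundary (Ø).
It functions as the subject of "asked", so the gap sits immediately after word 6 ("heard").
Base order: The manager heard that a pilot asked whether Ravi announced that this chef examined this sample.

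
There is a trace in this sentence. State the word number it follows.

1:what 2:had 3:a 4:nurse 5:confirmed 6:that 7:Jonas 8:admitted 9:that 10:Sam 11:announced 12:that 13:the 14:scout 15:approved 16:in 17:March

15

The displaced element is "what" (word 1).
It is linked across 3 clause boundaries (that → that → that).
It functions as the direct object of "approved", so the gap sits immediately after word 15 ("approved").
Base order: A nurse had confirmed that Jonas admitted that Sam announced that the scout approved what in March.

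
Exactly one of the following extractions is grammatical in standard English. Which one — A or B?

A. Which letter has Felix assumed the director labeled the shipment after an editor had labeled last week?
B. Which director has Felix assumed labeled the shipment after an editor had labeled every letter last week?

B

In A, the wh-phrase is extracted from inside an adjunct island (introduced by "after"), which blocks movement.
In B, the extraction path crosses only that-complement boundaries, which are transparent.
So B is grammatical.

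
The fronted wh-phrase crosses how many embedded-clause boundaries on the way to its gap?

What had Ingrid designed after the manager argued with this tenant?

0

"what" originates inside the matrix clause — no clause boundary is crossed.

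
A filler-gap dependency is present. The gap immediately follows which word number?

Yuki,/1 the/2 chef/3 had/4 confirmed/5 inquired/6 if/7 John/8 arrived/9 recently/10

5

The displaced element is "Yuki" (word 1).
It is linked across 1 clause boundary (Ø).
It functions as the subject of "inquired", so the gap sits immediately after word 5 ("confirmed").
Base order: The chef had confirmed Yuki inquired if John arrived recently.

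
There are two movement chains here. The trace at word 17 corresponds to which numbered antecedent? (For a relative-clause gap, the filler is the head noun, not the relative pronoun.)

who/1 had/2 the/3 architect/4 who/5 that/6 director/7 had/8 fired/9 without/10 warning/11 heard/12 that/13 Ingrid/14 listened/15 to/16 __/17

The marked gap is the object of the preposition "to" of "listened".
Its filler is the fronted wh-phrase "who", at word 1.
(The other dependency links word 4 to a gap after word 9.)

1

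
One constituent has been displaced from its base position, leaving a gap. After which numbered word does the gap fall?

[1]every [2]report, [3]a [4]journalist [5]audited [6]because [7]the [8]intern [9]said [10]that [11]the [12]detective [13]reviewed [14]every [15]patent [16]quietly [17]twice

5

The displaced element is "every report" (word 2).
It functions as the direct object of "audited", so the gap sits immediately after word 5 ("audited").
Base order: A journalist audited every report because the intern said that the detective reviewed every patent quietly twice.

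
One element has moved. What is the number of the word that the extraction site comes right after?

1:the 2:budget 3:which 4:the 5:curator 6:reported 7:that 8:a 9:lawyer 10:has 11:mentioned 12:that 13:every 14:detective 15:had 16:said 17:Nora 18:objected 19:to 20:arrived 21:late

19

The displaced element is "the budget" (word 2).
It is linked across 3 clause boundaries (that → that → Ø).
It functions as the object of the preposition "to" of "objected", so the gap sits immediately after word 19 ("to").
Base order: The curator reported that a lawyer has mentioned that every detective had said Nora objected to the budget.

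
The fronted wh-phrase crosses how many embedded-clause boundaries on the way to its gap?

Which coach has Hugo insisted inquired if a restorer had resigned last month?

"which coach" is extracted from the subject of "inquired".
Boundaries crossed, outermost first: [Ø] — 1 in total.

1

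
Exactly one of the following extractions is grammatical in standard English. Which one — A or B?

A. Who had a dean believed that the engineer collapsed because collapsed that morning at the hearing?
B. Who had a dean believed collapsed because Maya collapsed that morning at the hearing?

B

In A, the wh-phrase is extracted from inside an adjunct island (introduced by "because"), which blocks movement.
In B, the extraction path crosses only that-complement boundaries, which are transparent.
So B is grammatical.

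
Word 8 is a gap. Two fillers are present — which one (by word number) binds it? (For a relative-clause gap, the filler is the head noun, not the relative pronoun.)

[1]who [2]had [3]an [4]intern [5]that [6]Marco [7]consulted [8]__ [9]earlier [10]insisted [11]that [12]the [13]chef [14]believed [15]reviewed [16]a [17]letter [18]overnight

4

The marked gap is inside the relative clause, the direct object of "consulted".
Its filler is the head noun "intern" (via "that"), at word 4.
(The other dependency links word 1 to a gap after word 14.)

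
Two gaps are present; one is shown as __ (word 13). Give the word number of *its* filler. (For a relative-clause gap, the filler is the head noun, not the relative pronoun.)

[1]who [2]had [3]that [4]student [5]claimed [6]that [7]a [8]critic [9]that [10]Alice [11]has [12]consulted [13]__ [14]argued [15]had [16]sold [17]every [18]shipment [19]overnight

8

The marked gap is inside the relative clause, the direct object of "consulted".
Its filler is the head noun "critic" (via "that"), at word 8.
(The other dependency links word 1 to a gap after word 14.)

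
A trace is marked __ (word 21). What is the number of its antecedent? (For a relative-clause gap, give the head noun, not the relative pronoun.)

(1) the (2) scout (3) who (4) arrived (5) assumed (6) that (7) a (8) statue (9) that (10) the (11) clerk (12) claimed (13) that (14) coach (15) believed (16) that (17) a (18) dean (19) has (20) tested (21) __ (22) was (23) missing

8

The gap at 21 is the object of "tested", inside a relative clause.
The relative pronoun is "that" (word 9); it is bound by the head noun immediately before it.
Its filler is the head noun "statue", at word 8.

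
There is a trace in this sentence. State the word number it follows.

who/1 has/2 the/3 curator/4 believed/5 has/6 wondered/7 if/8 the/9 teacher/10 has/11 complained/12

5

The displaced element is "who" (word 1).
It is linked across 1 clause boundary (Ø).
It functions as the subject of "wondered", so the gap sits immediately after word 5 ("believed").
Base order: The curator has believed who has wondered if the teacher has complained.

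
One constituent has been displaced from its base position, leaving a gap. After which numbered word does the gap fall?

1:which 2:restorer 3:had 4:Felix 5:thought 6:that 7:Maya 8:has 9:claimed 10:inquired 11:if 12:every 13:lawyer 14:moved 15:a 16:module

9

The displaced element is "which restorer" (word 2).
It is linked across 2 clause boundaries (that → Ø).
It functions as the subject of "inquired", so the gap sits immediately after word 9 ("claimed").
Base order: Felix had thought that Maya has claimed that which restorer inquired if every lawyer moved a module.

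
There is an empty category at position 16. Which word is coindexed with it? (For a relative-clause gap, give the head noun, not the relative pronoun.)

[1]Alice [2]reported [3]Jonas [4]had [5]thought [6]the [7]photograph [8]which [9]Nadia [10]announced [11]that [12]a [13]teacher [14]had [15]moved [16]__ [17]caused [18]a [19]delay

7

The gap at 16 is the object of "moved", inside a relative clause.
The relative pronoun is "which" (word 8); it is bound by the head noun immediately before it.
Its filler is the head noun "photograph", at word 7.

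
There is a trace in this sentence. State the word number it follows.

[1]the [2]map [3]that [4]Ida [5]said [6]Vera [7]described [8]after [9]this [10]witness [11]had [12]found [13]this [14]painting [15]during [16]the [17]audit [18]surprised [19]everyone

The displaced element is "the map" (word 2).
It is linked across 1 clause boundary (Ø).
It functions as the direct object of "described", so the gap sits immediately after word 7 ("described").
Base order: Ida said Vera described the map after this witness had found this painting during the audit.

7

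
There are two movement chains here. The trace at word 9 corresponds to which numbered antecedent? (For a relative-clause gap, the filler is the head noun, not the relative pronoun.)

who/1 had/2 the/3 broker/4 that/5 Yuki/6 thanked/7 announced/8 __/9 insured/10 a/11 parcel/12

1

The marked gap is the subject of "insured".
Its filler is the fronted wh-phrase "who", at word 1.
(The other dependency links word 4 to a gap after word 7.)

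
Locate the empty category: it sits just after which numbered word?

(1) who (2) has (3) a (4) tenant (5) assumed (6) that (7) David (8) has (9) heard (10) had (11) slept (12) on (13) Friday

9

The displaced element is "who" (word 1).
It is linked across 2 clause boundaries (that → Ø).
It functions as the subject of "slept", so the gap sits immediately after word 9 ("heard").
Base order: A tenant has assumed that David has heard that who had slept on Friday.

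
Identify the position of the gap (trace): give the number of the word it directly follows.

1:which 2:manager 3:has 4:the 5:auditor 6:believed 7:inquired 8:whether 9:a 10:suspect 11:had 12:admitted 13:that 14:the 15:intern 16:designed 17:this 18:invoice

The displaced element is "which manager" (word 2).
It is linked across 1 clause boundary (Ø).
It functions as the subject of "inquired", so the gap sits immediately after word 6 ("believed").
Base order: The auditor has believed that which manager inquired whether a suspect had admitted that the intern designed this invoice.

6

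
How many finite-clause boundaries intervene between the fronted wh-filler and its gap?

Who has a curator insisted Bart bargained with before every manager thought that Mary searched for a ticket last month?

1

"who" is extracted from the PP object of "bargained".
Boundaries crossed, outermost first: [Ø] — 1 in total.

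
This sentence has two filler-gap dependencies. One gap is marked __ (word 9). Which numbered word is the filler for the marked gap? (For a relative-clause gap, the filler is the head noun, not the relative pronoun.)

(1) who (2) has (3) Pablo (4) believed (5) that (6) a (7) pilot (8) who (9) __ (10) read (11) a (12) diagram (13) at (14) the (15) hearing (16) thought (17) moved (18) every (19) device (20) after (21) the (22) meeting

The marked gap is inside the relative clause, the subject of "read".
Its filler is the head noun "pilot" (via "who"), at word 7.
(The other dependency links word 1 to a gap after word 16.)

7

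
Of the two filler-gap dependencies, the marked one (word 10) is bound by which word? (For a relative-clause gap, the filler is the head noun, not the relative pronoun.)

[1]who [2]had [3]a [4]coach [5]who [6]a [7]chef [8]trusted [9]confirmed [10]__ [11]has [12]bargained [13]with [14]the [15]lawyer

The marked gap is the subject of "bargained".
Its filler is the fronted wh-phrase "who", at word 1.
(The other dependency links word 4 to a gap after word 8.)

1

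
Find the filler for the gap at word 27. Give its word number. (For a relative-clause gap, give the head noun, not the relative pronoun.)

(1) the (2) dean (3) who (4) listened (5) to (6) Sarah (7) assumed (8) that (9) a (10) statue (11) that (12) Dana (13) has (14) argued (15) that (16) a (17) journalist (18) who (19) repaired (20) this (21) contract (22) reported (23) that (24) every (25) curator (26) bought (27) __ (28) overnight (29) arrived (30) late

The gap at 27 is the object of "bought", inside a relative clause.
The relative pronoun is "that" (word 11); it is bound by the head noun immediately before it.
Its filler is the head noun "statue", at word 10.

10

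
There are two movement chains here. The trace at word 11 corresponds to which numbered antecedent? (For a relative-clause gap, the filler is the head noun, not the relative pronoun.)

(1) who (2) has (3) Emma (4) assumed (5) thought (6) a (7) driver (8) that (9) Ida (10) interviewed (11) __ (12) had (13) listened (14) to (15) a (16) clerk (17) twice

The marked gap is inside the relative clause, the direct object of "interviewed".
Its filler is the head noun "driver" (via "that"), at word 7.
(The other dependency links word 1 to a gap after word 4.)

7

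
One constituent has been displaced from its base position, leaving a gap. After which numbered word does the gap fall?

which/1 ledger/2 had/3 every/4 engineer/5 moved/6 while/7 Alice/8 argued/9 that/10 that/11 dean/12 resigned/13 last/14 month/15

6

The displaced element is "which ledger" (word 2).
It functions as the direct object of "moved", so the gap sits immediately after word 6 ("moved").
Base order: Every engineer had moved which ledger while Alice argued that that dean resigned last month.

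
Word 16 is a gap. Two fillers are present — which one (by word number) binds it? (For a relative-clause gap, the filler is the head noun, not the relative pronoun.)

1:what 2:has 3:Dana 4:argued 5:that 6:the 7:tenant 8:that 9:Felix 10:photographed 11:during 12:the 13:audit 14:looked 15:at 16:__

1

The marked gap is the object of the preposition "at" of "looked".
Its filler is the fronted wh-phrase "what", at word 1.
(The other dependency links word 7 to a gap after word 10.)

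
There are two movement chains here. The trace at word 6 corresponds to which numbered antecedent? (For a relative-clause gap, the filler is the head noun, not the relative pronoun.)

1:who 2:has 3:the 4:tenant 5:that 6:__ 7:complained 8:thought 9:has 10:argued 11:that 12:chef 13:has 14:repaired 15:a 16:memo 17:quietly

4

The marked gap is inside the relative clause, the subject of "complained".
Its filler is the head noun "tenant" (via "that"), at word 4.
(The other dependency links word 1 to a gap after word 8.)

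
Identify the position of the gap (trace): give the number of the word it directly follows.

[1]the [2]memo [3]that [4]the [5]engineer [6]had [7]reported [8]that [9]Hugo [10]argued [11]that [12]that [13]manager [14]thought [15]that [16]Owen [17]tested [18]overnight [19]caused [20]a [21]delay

The displaced element is "the memo" (word 2).
It is linked across 3 clause boundaries (that → that → that).
It functions as the direct object of "tested", so the gap sits immediately after word 17 ("tested").
Base order: The engineer had reported that Hugo argued that that manager thought that Owen tested the memo overnight.

17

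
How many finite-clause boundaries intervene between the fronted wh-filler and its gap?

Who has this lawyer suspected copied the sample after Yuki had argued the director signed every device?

1

"who" is extracted from the subject of "copied".
Boundaries crossed, outermost first: [Ø] — 1 in total.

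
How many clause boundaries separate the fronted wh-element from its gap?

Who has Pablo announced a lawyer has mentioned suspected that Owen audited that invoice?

2

"who" is extracted from the subject of "suspected".
Boundaries crossed, outermost first: [Ø], [Ø] — 2 in total.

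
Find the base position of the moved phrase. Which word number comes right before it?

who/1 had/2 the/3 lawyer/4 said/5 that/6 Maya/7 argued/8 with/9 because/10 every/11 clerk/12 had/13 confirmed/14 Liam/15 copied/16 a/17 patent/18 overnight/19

The displaced element is "who" (word 1).
It is linked across 1 clause boundary (that).
It functions as the object of the preposition "with" of "argued", so the gap sits immediately after word 9 ("with").
Base order: The lawyer had said that Maya argued with who because every clerk had confirmed Liam copied a patent overnight.

9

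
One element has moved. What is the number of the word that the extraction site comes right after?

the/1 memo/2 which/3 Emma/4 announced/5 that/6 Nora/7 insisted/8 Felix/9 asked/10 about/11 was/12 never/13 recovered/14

11

The displaced element is "the memo" (word 2).
It is linked across 2 clause boundaries (that → Ø).
It functions as the object of the preposition "about" of "asked", so the gap sits immediately after word 11 ("about").
Base order: Emma announced that Nora insisted Felix asked about the memo.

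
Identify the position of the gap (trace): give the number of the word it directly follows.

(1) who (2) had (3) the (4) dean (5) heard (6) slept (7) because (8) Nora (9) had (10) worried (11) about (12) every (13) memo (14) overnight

The displaced element is "who" (word 1).
It is linked across 1 clause boundary (Ø).
It functions as the subject of "slept", so the gap sits immediately after word 5 ("heard").
Base order: The dean had heard that who slept because Nora had worried about every memo overnight.

5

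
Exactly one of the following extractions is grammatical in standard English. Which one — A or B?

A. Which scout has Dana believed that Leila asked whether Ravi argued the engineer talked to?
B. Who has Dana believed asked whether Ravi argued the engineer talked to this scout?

In A, the wh-phrase is extracted from inside a wh-island (introduced by "whether"), which blocks movement.
In B, the extraction path crosses only that-complement boundaries, which are transparent.
So B is grammatical.

B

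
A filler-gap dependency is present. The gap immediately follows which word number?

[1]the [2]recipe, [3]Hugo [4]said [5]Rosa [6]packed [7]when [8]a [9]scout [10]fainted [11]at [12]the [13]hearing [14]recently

6

The displaced element is "the recipe" (word 2).
It is linked across 1 clause boundary (Ø).
It functions as the direct object of "packed", so the gap sits immediately after word 6 ("packed").
Base order: Hugo said Rosa packed the recipe when a scout fainted at the hearing recently.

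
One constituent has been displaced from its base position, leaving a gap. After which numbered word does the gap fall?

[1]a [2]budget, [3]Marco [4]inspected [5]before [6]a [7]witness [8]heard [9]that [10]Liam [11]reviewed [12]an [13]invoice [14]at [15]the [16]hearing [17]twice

4

The displaced element is "a budget" (word 2).
It functions as the direct object of "inspected", so the gap sits immediately after word 4 ("inspected").
Base order: Marco inspected a budget before a witness heard that Liam reviewed an invoice at the hearing twice.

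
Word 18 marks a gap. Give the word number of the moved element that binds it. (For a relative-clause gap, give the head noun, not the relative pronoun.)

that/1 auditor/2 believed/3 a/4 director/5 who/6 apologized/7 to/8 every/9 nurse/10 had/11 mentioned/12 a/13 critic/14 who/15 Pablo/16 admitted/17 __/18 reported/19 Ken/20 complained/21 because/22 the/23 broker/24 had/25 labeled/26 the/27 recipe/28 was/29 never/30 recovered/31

The gap at 18 is the subject of "reported", inside a relative clause.
The relative pronoun is "who" (word 15); it is bound by the head noun immediately before it.
Its filler is the head noun "critic", at word 14.

14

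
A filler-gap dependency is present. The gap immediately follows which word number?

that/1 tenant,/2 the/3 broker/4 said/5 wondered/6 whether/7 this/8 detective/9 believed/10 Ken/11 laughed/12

The displaced element is "that tenant" (word 2).
It is linked across 1 clause boundary (Ø).
It functions as the subject of "wondered", so the gap sits immediately after word 5 ("said").
Base order: The broker said that tenant wondered whether this detective believed Ken laughed.

5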